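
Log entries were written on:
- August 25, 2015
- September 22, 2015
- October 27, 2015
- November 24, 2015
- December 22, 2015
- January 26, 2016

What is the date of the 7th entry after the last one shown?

August 23, 2016

These are Tuesdays at 28- or 35-day spacing (28, 35, 28, 28, 35).
The pattern: 4th Tuesday of the month.
February 2016 — 4th Tuesday is February 23, 2016.
March 2016 — 4th Tuesday is March 22, 2016.
4th Tuesday of April 2016: April 26, 2016.
May 2016 — 4th Tuesday is May 24, 2016.
4th Tuesday of June 2016: June 28, 2016.
4th Tuesday of July 2016: July 26, 2016.
4th Tuesday of August 2016: August 23, 2016.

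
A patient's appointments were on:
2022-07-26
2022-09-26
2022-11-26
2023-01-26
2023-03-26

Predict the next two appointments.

2023-05-26, 2023-07-26

Gaps: 62, 61, 61, 59 days — not constant. Every event is on the 26th of the month.
Pattern: the 26th of every 2 months.
May 2023: 2023-05-26.
July 2023: 2023-07-26.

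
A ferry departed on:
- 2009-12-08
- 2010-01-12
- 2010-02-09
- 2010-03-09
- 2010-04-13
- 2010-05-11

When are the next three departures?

All dates are Tuesdays, 35, 28, 28, 35, 28 days apart.
Specifically, the 2nd Tuesday of each month.
June 2010 — 2nd Tuesday is 2010-06-08.
July 2010 — 2nd Tuesday is 2010-07-13.
2nd Tuesday of August 2010: 2010-08-10.

2010-06-08, 2010-07-13, 2010-08-10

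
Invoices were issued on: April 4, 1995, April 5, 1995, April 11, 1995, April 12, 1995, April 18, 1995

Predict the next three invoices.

The gap pattern 1, 6, 1, 6 repeats every 2 events.
These are the Tuesdays and Wednesdays of each week.
Next Wednesday: April 19, 1995.
The following Tuesday is April 25, 1995.
Next Wednesday: April 26, 1995.

April 19, 1995; April 25, 1995; April 26, 1995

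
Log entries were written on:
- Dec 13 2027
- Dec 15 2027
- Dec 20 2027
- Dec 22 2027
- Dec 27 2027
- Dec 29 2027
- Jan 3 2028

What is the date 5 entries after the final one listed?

Every event lands on a Monday or Wednesday (gaps cycle 2, 5, 2, 5, 2, 5).
So the schedule is: every Monday and Wednesday.
The following Wednesday is Jan 5 2028.
Next Monday: Jan 10 2028.
The following Wednesday is Jan 12 2028.
Next Monday: Jan 17 2028.
Next Wednesday: Jan 19 2028.

Jan 19 2028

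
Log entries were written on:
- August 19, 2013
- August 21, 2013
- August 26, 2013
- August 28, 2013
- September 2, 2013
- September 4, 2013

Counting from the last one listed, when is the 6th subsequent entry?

September 25, 2013

The gap pattern 2, 5, 2, 5, 2 repeats every 2 events.
These are the Mondays and Wednesdays of each week.
The following Monday is September 9, 2013.
Next Wednesday: September 11, 2013.
The following Monday is September 16, 2013.
Next Wednesday: September 18, 2013.
The following Monday is September 23, 2013.
Next Wednesday: September 25, 2013.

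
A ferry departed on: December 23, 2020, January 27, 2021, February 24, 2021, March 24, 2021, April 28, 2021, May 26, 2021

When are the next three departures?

June 23, 2021; July 28, 2021; August 25, 2021

All dates are Wednesdays, 35, 28, 28, 35, 28 days apart.
Specifically, the 4th Wednesday of each month.
June 2021 — 4th Wednesday is June 23, 2021.
July 2021 — 4th Wednesday is July 28, 2021.
4th Wednesday of August 2021: August 25, 2021.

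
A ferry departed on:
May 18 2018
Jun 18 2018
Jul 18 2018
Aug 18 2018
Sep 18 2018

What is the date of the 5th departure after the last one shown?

Gaps: 31, 30, 31, 31 days — not constant. Every event is on the 18th of the month.
Pattern: the 18th of each month.
October 2018: Oct 18 2018.
November 2018: Nov 18 2018.
Next: December 2018 → Dec 18 2018.
January 2019: Jan 18 2019.
Next: February 2019 → Feb 18 2019.

Feb 18 2019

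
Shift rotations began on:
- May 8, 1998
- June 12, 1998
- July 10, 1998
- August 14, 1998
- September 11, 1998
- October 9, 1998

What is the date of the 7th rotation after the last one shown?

These are Fridays at 28- or 35-day spacing (35, 28, 35, 28, 28).
The pattern: 2nd Friday of the month.
November 1998 — 2nd Friday is November 13, 1998.
2nd Friday of December 1998: December 11, 1998.
2nd Friday of January 1999: January 8, 1999.
2nd Friday of February 1999: February 12, 1999.
March 1999 — 2nd Friday is March 12, 1999.
2nd Friday of April 1999: April 9, 1999.
May 1999 — 2nd Friday is May 14, 1999.

May 14, 1999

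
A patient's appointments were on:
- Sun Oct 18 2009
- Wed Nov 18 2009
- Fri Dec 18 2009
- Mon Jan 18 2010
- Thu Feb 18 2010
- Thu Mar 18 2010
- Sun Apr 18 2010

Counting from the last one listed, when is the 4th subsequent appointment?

The day-of-month is always 18 (31, 30, 31, 31, 28, 31 days between events).
So this recurs on the 18th of each month.
Next: May 2010 → Tue May 18 2010.
Next: June 2010 → Fri Jun 18 2010.
Next: July 2010 → Sun Jul 18 2010.
Next: August 2010 → Wed Aug 18 2010.

Wed Aug 18 2010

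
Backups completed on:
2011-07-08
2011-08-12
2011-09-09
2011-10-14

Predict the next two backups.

2011-11-11, 2011-12-09

All dates are Fridays, 35, 28, 35 days apart.
Specifically, the 2nd Friday of each month.
November 2011 — 2nd Friday is 2011-11-11.
December 2011 — 2nd Friday is 2011-12-09.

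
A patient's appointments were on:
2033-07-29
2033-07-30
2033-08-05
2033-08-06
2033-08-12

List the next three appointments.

Every event lands on a Friday or Saturday (gaps cycle 1, 6, 1, 6).
So the schedule is: every Friday and Saturday.
Next Saturday: 2033-08-13.
Next Friday: 2033-08-19.
Next Saturday: 2033-08-20.

2033-08-13, 2033-08-19, 2033-08-20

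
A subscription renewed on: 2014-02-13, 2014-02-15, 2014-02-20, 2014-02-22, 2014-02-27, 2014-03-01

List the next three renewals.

Every event lands on a Thursday or Saturday (gaps cycle 2, 5, 2, 5, 2).
So the schedule is: every Thursday and Saturday.
The following Thursday is 2014-03-06.
The following Saturday is 2014-03-08.
Next Thursday: 2014-03-13.

2014-03-06, 2014-03-08, 2014-03-13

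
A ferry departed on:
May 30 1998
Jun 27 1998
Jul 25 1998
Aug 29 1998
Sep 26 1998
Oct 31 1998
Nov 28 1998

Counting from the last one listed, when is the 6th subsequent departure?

May 29 1999

Every date is a Saturday; gaps 28, 28, 35, 28, 35, 28 days.
Each is the last Saturday of its month (at least one falls on the 29th or later, ruling out '4th Saturday').
Last Saturday of December 1998: Dec 26 1998.
Last Saturday of January 1999: Jan 30 1999.
Last Saturday of February 1999: Feb 27 1999.
Last Saturday of March 1999: Mar 27 1999.
April 1999 ends with Saturday Apr 24 1999.
Last Saturday of May 1999: May 29 1999.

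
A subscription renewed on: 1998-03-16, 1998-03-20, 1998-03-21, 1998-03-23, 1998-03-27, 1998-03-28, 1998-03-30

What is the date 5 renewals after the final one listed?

1998-04-11

Gaps: 4, 1, 2, 4, 1, 2 days — not constant, but cyclic with period 3.
The events fall on every Monday, Friday and Saturday.
Next Friday: 1998-04-03.
Next Saturday: 1998-04-04.
Next Monday: 1998-04-06.
Next Friday: 1998-04-10.
Next Saturday: 1998-04-11.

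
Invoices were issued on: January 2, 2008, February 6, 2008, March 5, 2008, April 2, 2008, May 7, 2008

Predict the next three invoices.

June 4, 2008; July 2, 2008; August 6, 2008

All dates are Wednesdays, 35, 28, 28, 35 days apart.
Specifically, the 1st Wednesday of each month.
June 2008 — 1st Wednesday is June 4, 2008.
1st Wednesday of July 2008: July 2, 2008.
1st Wednesday of August 2008: August 6, 2008.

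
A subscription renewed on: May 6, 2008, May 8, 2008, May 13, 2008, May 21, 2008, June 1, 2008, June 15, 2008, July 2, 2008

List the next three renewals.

July 22, 2008; August 14, 2008; September 9, 2008

The spacing grows by 3 each time: 2, 5, 8, 11, 14, 17 days.
Next gap: 20 days. July 2, 2008 + 20 days = July 22, 2008.
Next gap: 23 days. July 22, 2008 + 23 days = August 14, 2008.
Next gap: 26 days. August 14, 2008 + 26 days = September 9, 2008.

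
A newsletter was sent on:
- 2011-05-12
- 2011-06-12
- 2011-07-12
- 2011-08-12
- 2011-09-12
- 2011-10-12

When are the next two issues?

2011-11-12, 2011-12-12

Gaps: 31, 30, 31, 31, 30 days — not constant. Every event is on the 12th of the month.
Pattern: the 12th of each month.
Next: November 2011 → 2011-11-12.
December 2011: 2011-12-12.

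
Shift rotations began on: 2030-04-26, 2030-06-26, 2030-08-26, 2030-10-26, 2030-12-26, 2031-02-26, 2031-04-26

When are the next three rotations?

Gaps: 61, 61, 61, 61, 62, 59 days — not constant. Every event is on the 26th of the month.
Pattern: the 26th of every 2 months.
Next: June 2031 → 2031-06-26.
Next: August 2031 → 2031-08-26.
Next: October 2031 → 2031-10-26.

2031-06-26, 2031-08-26, 2031-10-26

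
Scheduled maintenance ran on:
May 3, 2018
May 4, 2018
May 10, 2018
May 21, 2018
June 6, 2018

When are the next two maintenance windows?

June 27, 2018; July 23, 2018

The spacing grows by 5 each time: 1, 6, 11, 16 days.
Next gap: 21 days. June 6, 2018 + 21 days = June 27, 2018.
Next gap: 26 days. June 27, 2018 + 26 days = July 23, 2018.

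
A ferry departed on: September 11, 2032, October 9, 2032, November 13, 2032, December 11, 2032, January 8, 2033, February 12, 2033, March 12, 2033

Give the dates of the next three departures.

All dates are Saturdays, 28, 35, 28, 28, 35, 28 days apart.
Specifically, the 2nd Saturday of each month.
2nd Saturday of April 2033: April 9, 2033.
2nd Saturday of May 2033: May 14, 2033.
2nd Saturday of June 2033: June 11, 2033.

April 9, 2033; May 14, 2033; June 11, 2033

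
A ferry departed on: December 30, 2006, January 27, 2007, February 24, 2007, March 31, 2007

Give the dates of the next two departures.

Every date is a Saturday; gaps 28, 28, 35 days.
Each is the last Saturday of its month (at least one falls on the 29th or later, ruling out '4th Saturday').
April 2007 ends with Saturday April 28, 2007.
May 2007 ends with Saturday May 26, 2007.

April 28, 2007; May 26, 2007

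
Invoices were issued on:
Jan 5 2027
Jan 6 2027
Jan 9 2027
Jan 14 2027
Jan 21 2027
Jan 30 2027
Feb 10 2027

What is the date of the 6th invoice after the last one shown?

Gaps: 1, 3, 5, 7, 9, 11 days — each gap is 2 larger than the previous one.
Next gap: 13 days. Feb 10 2027 + 13 days = Feb 23 2027.
Next gap: 15 days. Feb 23 2027 + 15 days = Mar 10 2027.
Next gap: 17 days. Mar 10 2027 + 17 days = Mar 27 2027.
Next gap: 19 days. Mar 27 2027 + 19 days = Apr 15 2027.
Next gap: 21 days. Apr 15 2027 + 21 days = May 6 2027.
Next gap: 23 days. May 6 2027 + 23 days = May 29 2027.

May 29 2027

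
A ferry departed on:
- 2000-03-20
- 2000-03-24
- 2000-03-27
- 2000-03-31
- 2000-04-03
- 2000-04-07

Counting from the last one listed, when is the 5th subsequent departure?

The gap pattern 4, 3, 4, 3, 4 repeats every 2 events.
These are the Mondays and Fridays of each week.
The following Monday is 2000-04-10.
Next Friday: 2000-04-14.
The following Monday is 2000-04-17.
Next Friday: 2000-04-21.
The following Monday is 2000-04-24.

2000-04-24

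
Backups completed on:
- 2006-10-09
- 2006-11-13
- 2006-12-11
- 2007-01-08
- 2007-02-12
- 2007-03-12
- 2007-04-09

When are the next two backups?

2007-05-14, 2007-06-11

Gaps: 35, 28, 28, 35, 28, 28 days — a mix of 28 and 35. Every date is a Monday.
Each is the 2nd Monday of its month.
2nd Monday of May 2007: 2007-05-14.
2nd Monday of June 2007: 2007-06-11.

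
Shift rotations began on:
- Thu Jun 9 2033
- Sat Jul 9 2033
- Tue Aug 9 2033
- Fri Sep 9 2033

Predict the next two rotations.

Each date is the 9th; the gaps (30, 31, 31) track the month lengths.
The rule is the 9th of each month.
Next: October 2033 → Sun Oct 9 2033.
Next: November 2033 → Wed Nov 9 2033.

Sun Oct 9 2033, Wed Nov 9 2033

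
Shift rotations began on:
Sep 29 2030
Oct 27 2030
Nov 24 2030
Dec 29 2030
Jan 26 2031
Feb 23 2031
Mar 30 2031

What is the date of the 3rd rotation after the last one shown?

Jun 29 2031

Every date is a Sunday; gaps 28, 28, 35, 28, 28, 35 days.
Each is the last Sunday of its month (at least one falls on the 29th or later, ruling out '4th Sunday').
April 2031 ends with Sunday Apr 27 2031.
Last Sunday of May 2031: May 25 2031.
Last Sunday of June 2031: Jun 29 2031.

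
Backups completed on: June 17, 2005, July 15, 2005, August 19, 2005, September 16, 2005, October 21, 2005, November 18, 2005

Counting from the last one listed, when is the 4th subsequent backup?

March 17, 2006

These are Fridays at 28- or 35-day spacing (28, 35, 28, 35, 28).
The pattern: 3rd Friday of the month.
3rd Friday of December 2005: December 16, 2005.
January 2006 — 3rd Friday is January 20, 2006.
3rd Friday of February 2006: February 17, 2006.
March 2006 — 3rd Friday is March 17, 2006.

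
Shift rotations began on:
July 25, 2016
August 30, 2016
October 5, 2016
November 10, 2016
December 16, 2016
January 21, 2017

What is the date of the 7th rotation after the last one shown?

Gaps between consecutive events: 36, 36, 36, 36, 36 days — a constant 36-day interval.
January 21, 2017 + 36 days = February 26, 2017.
February 26, 2017 + 36 days = April 3, 2017.
April 3, 2017 + 36 days = May 9, 2017.
May 9, 2017 + 36 days = June 14, 2017.
June 14, 2017 + 36 days = July 20, 2017.
July 20, 2017 + 36 days = August 25, 2017.
August 25, 2017 + 36 days = September 30, 2017.

September 30, 2017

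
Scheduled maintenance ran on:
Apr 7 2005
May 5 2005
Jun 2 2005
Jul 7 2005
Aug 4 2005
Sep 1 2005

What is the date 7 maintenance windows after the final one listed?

Apr 6 2006

Gaps: 28, 28, 35, 28, 28 days — a mix of 28 and 35. Every date is a Thursday.
Each is the 1st Thursday of its month.
October 2005 — 1st Thursday is Oct 6 2005.
November 2005 — 1st Thursday is Nov 3 2005.
1st Thursday of December 2005: Dec 1 2005.
1st Thursday of January 2006: Jan 5 2006.
1st Thursday of February 2006: Feb 2 2006.
1st Thursday of March 2006: Mar 2 2006.
April 2006 — 1st Thursday is Apr 6 2006.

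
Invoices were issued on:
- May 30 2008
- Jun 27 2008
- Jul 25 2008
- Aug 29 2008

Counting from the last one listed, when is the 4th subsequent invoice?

Dec 26 2008

All Fridays; the gaps (28, 28, 35) vary with month length.
This is the last Friday of each month.
September 2008 ends with Friday Sep 26 2008.
October 2008 ends with Friday Oct 31 2008.
Last Friday of November 2008: Nov 28 2008.
Last Friday of December 2008: Dec 26 2008.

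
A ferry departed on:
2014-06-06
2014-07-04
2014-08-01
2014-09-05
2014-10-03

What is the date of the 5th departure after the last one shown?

All dates are Fridays, 28, 28, 35, 28 days apart.
Specifically, the 1st Friday of each month.
1st Friday of November 2014: 2014-11-07.
December 2014 — 1st Friday is 2014-12-05.
January 2015 — 1st Friday is 2015-01-02.
February 2015 — 1st Friday is 2015-02-06.
March 2015 — 1st Friday is 2015-03-06.

2015-03-06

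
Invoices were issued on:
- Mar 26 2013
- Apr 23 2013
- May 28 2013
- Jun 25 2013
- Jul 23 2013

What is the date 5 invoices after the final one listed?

All dates are Tuesdays, 28, 35, 28, 28 days apart.
Specifically, the 4th Tuesday of each month.
4th Tuesday of August 2013: Aug 27 2013.
4th Tuesday of September 2013: Sep 24 2013.
4th Tuesday of October 2013: Oct 22 2013.
4th Tuesday of November 2013: Nov 26 2013.
4th Tuesday of December 2013: Dec 24 2013.

Dec 24 2013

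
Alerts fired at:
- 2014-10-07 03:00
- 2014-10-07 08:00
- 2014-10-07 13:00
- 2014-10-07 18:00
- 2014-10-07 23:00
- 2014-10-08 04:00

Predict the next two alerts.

2014-10-08 09:00, 2014-10-08 14:00

Spacing: 5, 5, 5, 5, 5 h — constant 5 h.
2014-10-08 04:00 + 5 h = 2014-10-08 09:00.
2014-10-08 09:00 + 5 h = 2014-10-08 14:00.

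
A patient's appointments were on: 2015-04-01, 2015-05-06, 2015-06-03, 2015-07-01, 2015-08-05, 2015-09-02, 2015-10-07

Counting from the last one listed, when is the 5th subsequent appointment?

All dates are Wednesdays, 35, 28, 28, 35, 28, 35 days apart.
Specifically, the 1st Wednesday of each month.
1st Wednesday of November 2015: 2015-11-04.
December 2015 — 1st Wednesday is 2015-12-02.
January 2016 — 1st Wednesday is 2016-01-06.
February 2016 — 1st Wednesday is 2016-02-03.
March 2016 — 1st Wednesday is 2016-03-02.

2016-03-02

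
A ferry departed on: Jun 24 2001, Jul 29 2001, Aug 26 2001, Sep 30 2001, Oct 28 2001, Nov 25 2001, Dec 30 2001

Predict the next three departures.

Jan 27 2002, Feb 24 2002, Mar 31 2002

These are Sundays with 35, 28, 35, 28, 28, 35-day gaps.
Each is the final Sunday of its month — Jul 29 2001 is past the 28th, so '4th Sunday' doesn't fit.
January 2002 ends with Sunday Jan 27 2002.
February 2002 ends with Sunday Feb 24 2002.
March 2002 ends with Sunday Mar 31 2002.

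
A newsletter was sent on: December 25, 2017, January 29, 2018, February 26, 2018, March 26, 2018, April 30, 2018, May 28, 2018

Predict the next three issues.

June 25, 2018; July 30, 2018; August 27, 2018

Every date is a Monday; gaps 35, 28, 28, 35, 28 days.
Each is the last Monday of its month (at least one falls on the 29th or later, ruling out '4th Monday').
Last Monday of June 2018: June 25, 2018.
Last Monday of July 2018: July 30, 2018.
August 2018 ends with Monday August 27, 2018.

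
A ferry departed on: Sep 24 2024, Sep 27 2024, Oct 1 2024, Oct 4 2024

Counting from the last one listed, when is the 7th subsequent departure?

The gap pattern 3, 4, 3 repeats every 2 events.
These are the Tuesdays and Fridays of each week.
The following Tuesday is Oct 8 2024.
Next Friday: Oct 11 2024.
The following Tuesday is Oct 15 2024.
Next Friday: Oct 18 2024.
The following Tuesday is Oct 22 2024.
Next Friday: Oct 25 2024.
The following Tuesday is Oct 29 2024.

Oct 29 2024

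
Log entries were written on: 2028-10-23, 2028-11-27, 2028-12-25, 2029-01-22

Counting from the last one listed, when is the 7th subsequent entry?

These are Mondays at 28- or 35-day spacing (35, 28, 28).
The pattern: 4th Monday of the month.
February 2029 — 4th Monday is 2029-02-26.
4th Monday of March 2029: 2029-03-26.
4th Monday of April 2029: 2029-04-23.
May 2029 — 4th Monday is 2029-05-28.
4th Monday of June 2029: 2029-06-25.
July 2029 — 4th Monday is 2029-07-23.
4th Monday of August 2029: 2029-08-27.

2029-08-27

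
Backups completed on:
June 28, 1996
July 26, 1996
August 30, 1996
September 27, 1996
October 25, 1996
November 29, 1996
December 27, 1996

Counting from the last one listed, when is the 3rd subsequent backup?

Every date is a Friday; gaps 28, 35, 28, 28, 35, 28 days.
Each is the last Friday of its month (at least one falls on the 29th or later, ruling out '4th Friday').
Last Friday of January 1997: January 31, 1997.
February 1997 ends with Friday February 28, 1997.
Last Friday of March 1997: March 28, 1997.

March 28, 1997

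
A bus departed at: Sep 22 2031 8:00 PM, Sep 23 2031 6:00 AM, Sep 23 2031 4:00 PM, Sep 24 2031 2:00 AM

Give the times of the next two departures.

Sep 24 2031 12:00 PM, Sep 24 2031 10:00 PM

Gaps: 10, 10, 10 hours — each event is 10 hours after the previous one.
Sep 24 2031 2:00 AM + 10 h = Sep 24 2031 12:00 PM.
Sep 24 2031 12:00 PM + 10 h = Sep 24 2031 10:00 PM.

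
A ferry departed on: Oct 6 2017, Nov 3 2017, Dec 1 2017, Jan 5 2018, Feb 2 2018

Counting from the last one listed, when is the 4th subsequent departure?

All dates are Fridays, 28, 28, 35, 28 days apart.
Specifically, the 1st Friday of each month.
March 2018 — 1st Friday is Mar 2 2018.
April 2018 — 1st Friday is Apr 6 2018.
1st Friday of May 2018: May 4 2018.
June 2018 — 1st Friday is Jun 1 2018.

Jun 1 2018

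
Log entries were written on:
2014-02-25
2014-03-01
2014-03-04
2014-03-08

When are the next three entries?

2014-03-11, 2014-03-15, 2014-03-18

Every event lands on a Tuesday or Saturday (gaps cycle 4, 3, 4).
So the schedule is: every Tuesday and Saturday.
Next Tuesday: 2014-03-11.
Next Saturday: 2014-03-15.
The following Tuesday is 2014-03-18.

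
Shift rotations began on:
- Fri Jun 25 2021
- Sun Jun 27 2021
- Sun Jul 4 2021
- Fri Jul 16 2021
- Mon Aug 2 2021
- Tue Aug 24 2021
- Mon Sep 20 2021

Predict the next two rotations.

Fri Oct 22 2021, Sun Nov 28 2021

Gaps: 2, 7, 12, 17, 22, 27 days — each gap is 5 larger than the previous one.
Next gap: 32 days. Mon Sep 20 2021 + 32 days = Fri Oct 22 2021.
Next gap: 37 days. Fri Oct 22 2021 + 37 days = Sun Nov 28 2021.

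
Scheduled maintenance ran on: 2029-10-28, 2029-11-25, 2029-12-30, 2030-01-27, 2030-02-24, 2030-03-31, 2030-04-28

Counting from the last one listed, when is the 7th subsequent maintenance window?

2030-11-24

Every date is a Sunday; gaps 28, 35, 28, 28, 35, 28 days.
Each is the last Sunday of its month (at least one falls on the 29th or later, ruling out '4th Sunday').
May 2030 ends with Sunday 2030-05-26.
Last Sunday of June 2030: 2030-06-30.
Last Sunday of July 2030: 2030-07-28.
Last Sunday of August 2030: 2030-08-25.
September 2030 ends with Sunday 2030-09-29.
October 2030 ends with Sunday 2030-10-27.
Last Sunday of November 2030: 2030-11-24.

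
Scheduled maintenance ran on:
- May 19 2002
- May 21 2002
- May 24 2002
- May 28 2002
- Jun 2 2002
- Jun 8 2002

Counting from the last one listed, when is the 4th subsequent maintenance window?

The spacing grows by 1 each time: 2, 3, 4, 5, 6 days.
Next gap: 7 days. Jun 8 2002 + 7 days = Jun 15 2002.
Next gap: 8 days. Jun 15 2002 + 8 days = Jun 23 2002.
Next gap: 9 days. Jun 23 2002 + 9 days = Jul 2 2002.
Next gap: 10 days. Jul 2 2002 + 10 days = Jul 12 2002.

Jul 12 2002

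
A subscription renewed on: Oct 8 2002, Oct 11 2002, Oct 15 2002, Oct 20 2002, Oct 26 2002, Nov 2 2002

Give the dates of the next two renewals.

The spacing grows by 1 each time: 3, 4, 5, 6, 7 days.
Next gap: 8 days. Nov 2 2002 + 8 days = Nov 10 2002.
Next gap: 9 days. Nov 10 2002 + 9 days = Nov 19 2002.

Nov 10 2002, Nov 19 2002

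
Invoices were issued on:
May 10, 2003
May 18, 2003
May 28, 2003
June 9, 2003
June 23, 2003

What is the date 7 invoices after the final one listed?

November 24, 2003

Gaps: 8, 10, 12, 14 days — each gap is 2 larger than the previous one.
Next gap: 16 days. June 23, 2003 + 16 days = July 9, 2003.
Next gap: 18 days. July 9, 2003 + 18 days = July 27, 2003.
Next gap: 20 days. July 27, 2003 + 20 days = August 16, 2003.
Next gap: 22 days. August 16, 2003 + 22 days = September 7, 2003.
Next gap: 24 days. September 7, 2003 + 24 days = October 1, 2003.
Next gap: 26 days. October 1, 2003 + 26 days = October 27, 2003.
Next gap: 28 days. October 27, 2003 + 28 days = November 24, 2003.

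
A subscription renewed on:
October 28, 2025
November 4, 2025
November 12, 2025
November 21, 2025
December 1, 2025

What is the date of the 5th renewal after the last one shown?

The spacing grows by 1 each time: 7, 8, 9, 10 days.
Next gap: 11 days. December 1, 2025 + 11 days = December 12, 2025.
Next gap: 12 days. December 12, 2025 + 12 days = December 24, 2025.
Next gap: 13 days. December 24, 2025 + 13 days = January 6, 2026.
Next gap: 14 days. January 6, 2026 + 14 days = January 20, 2026.
Next gap: 15 days. January 20, 2026 + 15 days = February 4, 2026.

February 4, 2026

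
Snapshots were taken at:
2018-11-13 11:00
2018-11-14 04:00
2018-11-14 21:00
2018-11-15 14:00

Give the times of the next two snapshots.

2018-11-16 07:00, 2018-11-17 00:00

Gaps: 17, 17, 17 hours — each event is 17 hours after the previous one.
2018-11-15 14:00 + 17 h = 2018-11-16 07:00.
2018-11-16 07:00 + 17 h = 2018-11-17 00:00.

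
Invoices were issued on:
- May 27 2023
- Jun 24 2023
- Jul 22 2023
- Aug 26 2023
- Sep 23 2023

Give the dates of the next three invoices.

Oct 28 2023, Nov 25 2023, Dec 23 2023

All dates are Saturdays, 28, 28, 35, 28 days apart.
Specifically, the 4th Saturday of each month.
4th Saturday of October 2023: Oct 28 2023.
4th Saturday of November 2023: Nov 25 2023.
4th Saturday of December 2023: Dec 23 2023.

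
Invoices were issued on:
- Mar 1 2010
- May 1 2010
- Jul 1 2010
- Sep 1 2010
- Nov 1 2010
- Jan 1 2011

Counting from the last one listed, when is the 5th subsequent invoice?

Nov 1 2011

Each date is the 1st; the gaps (61, 61, 62, 61, 61) track the month lengths.
The rule is the 1st of every 2 months.
March 2011: Mar 1 2011.
Next: May 2011 → May 1 2011.
July 2011: Jul 1 2011.
Next: September 2011 → Sep 1 2011.
Next: November 2011 → Nov 1 2011.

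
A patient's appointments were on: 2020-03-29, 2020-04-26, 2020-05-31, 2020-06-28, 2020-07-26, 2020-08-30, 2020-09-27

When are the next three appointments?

2020-10-25, 2020-11-29, 2020-12-27

All Sundays; the gaps (28, 35, 28, 28, 35, 28) vary with month length.
This is the last Sunday of each month.
Last Sunday of October 2020: 2020-10-25.
November 2020 ends with Sunday 2020-11-29.
Last Sunday of December 2020: 2020-12-27.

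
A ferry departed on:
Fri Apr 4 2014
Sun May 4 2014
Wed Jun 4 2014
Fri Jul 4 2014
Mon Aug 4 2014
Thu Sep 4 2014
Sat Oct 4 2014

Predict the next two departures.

Gaps: 30, 31, 30, 31, 31, 30 days — not constant. Every event is on the 4th of the month.
Pattern: the 4th of each month.
November 2014: Tue Nov 4 2014.
Next: December 2014 → Thu Dec 4 2014.

Tue Nov 4 2014, Thu Dec 4 2014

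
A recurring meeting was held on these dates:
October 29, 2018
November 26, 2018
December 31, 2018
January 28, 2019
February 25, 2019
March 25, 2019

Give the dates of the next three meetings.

April 29, 2019; May 27, 2019; June 24, 2019

Every date is a Monday; gaps 28, 35, 28, 28, 28 days.
Each is the last Monday of its month (at least one falls on the 29th or later, ruling out '4th Monday').
April 2019 ends with Monday April 29, 2019.
May 2019 ends with Monday May 27, 2019.
June 2019 ends with Monday June 24, 2019.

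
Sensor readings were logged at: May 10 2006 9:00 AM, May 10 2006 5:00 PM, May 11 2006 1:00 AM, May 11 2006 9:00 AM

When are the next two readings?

May 11 2006 5:00 PM, May 12 2006 1:00 AM

Gaps: 8, 8, 8 hours — each event is 8 hours after the previous one.
May 11 2006 9:00 AM + 8 h = May 11 2006 5:00 PM.
May 11 2006 5:00 PM + 8 h = May 12 2006 1:00 AM.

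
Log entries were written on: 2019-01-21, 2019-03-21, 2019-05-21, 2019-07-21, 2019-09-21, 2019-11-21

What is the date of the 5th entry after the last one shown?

Gaps: 59, 61, 61, 62, 61 days — not constant. Every event is on the 21st of the month.
Pattern: the 21st of every 2 months.
January 2020: 2020-01-21.
March 2020: 2020-03-21.
May 2020: 2020-05-21.
July 2020: 2020-07-21.
Next: September 2020 → 2020-09-21.

2020-09-21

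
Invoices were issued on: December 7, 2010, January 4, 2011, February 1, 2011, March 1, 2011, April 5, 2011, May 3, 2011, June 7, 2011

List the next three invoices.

Gaps: 28, 28, 28, 35, 28, 35 days — a mix of 28 and 35. Every date is a Tuesday.
Each is the 1st Tuesday of its month.
1st Tuesday of July 2011: July 5, 2011.
1st Tuesday of August 2011: August 2, 2011.
1st Tuesday of September 2011: September 6, 2011.

July 5, 2011; August 2, 2011; September 6, 2011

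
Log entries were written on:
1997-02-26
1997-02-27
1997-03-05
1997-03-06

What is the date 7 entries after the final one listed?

Every event lands on a Wednesday or Thursday (gaps cycle 1, 6, 1).
So the schedule is: every Wednesday and Thursday.
The following Wednesday is 1997-03-12.
Next Thursday: 1997-03-13.
Next Wednesday: 1997-03-19.
The following Thursday is 1997-03-20.
The following Wednesday is 1997-03-26.
The following Thursday is 1997-03-27.
Next Wednesday: 1997-04-02.

1997-04-02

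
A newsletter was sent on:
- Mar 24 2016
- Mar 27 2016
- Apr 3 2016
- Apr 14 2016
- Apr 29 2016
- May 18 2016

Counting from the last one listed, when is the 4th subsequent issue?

Sep 11 2016

Intervals are 3, 7, 11, 15, 19 days — an arithmetic progression with common difference 4.
Next gap: 23 days. May 18 2016 + 23 days = Jun 10 2016.
Next gap: 27 days. Jun 10 2016 + 27 days = Jul 7 2016.
Next gap: 31 days. Jul 7 2016 + 31 days = Aug 7 2016.
Next gap: 35 days. Aug 7 2016 + 35 days = Sep 11 2016.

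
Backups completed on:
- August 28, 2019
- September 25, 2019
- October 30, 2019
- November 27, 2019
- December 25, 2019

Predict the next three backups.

Every date is a Wednesday; gaps 28, 35, 28, 28 days.
Each is the last Wednesday of its month (at least one falls on the 29th or later, ruling out '4th Wednesday').
Last Wednesday of January 2020: January 29, 2020.
February 2020 ends with Wednesday February 26, 2020.
Last Wednesday of March 2020: March 25, 2020.

January 29, 2020; February 26, 2020; March 25, 2020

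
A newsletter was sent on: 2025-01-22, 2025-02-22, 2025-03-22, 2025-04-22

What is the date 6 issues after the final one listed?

Gaps: 31, 28, 31 days — not constant. Every event is on the 22nd of the month.
Pattern: the 22nd of each month.
Next: May 2025 → 2025-05-22.
June 2025: 2025-06-22.
July 2025: 2025-07-22.
August 2025: 2025-08-22.
Next: September 2025 → 2025-09-22.
Next: October 2025 → 2025-10-22.

2025-10-22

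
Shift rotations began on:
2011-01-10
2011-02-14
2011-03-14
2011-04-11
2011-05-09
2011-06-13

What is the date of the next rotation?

2011-07-11

All dates are Mondays, 35, 28, 28, 28, 35 days apart.
Specifically, the 2nd Monday of each month.
2nd Monday of July 2011: 2011-07-11.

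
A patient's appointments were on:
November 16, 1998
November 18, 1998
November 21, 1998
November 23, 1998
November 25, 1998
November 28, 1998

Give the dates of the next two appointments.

November 30, 1998; December 2, 1998

Gaps: 2, 3, 2, 2, 3 days — not constant, but cyclic with period 3.
The events fall on every Monday, Wednesday and Saturday.
The following Monday is November 30, 1998.
The following Wednesday is December 2, 1998.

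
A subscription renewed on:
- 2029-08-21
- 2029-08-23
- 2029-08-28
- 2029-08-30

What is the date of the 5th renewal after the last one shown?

2029-09-18

Every event lands on a Tuesday or Thursday (gaps cycle 2, 5, 2).
So the schedule is: every Tuesday and Thursday.
The following Tuesday is 2029-09-04.
Next Thursday: 2029-09-06.
Next Tuesday: 2029-09-11.
The following Thursday is 2029-09-13.
Next Tuesday: 2029-09-18.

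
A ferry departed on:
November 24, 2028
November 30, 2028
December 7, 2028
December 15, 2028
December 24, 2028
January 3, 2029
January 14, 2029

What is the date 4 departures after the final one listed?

Gaps: 6, 7, 8, 9, 10, 11 days — each gap is 1 larger than the previous one.
Next gap: 12 days. January 14, 2029 + 12 days = January 26, 2029.
Next gap: 13 days. January 26, 2029 + 13 days = February 8, 2029.
Next gap: 14 days. February 8, 2029 + 14 days = February 22, 2029.
Next gap: 15 days. February 22, 2029 + 15 days = March 9, 2029.

March 9, 2029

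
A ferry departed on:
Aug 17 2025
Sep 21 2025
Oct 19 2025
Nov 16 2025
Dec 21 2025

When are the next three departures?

These are Sundays at 28- or 35-day spacing (35, 28, 28, 35).
The pattern: 3rd Sunday of the month.
January 2026 — 3rd Sunday is Jan 18 2026.
3rd Sunday of February 2026: Feb 15 2026.
March 2026 — 3rd Sunday is Mar 15 2026.

Jan 18 2026, Feb 15 2026, Mar 15 2026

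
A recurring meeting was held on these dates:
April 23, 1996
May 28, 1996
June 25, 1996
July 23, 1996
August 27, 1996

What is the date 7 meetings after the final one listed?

March 25, 1997

These are Tuesdays at 28- or 35-day spacing (35, 28, 28, 35).
The pattern: 4th Tuesday of the month.
4th Tuesday of September 1996: September 24, 1996.
October 1996 — 4th Tuesday is October 22, 1996.
November 1996 — 4th Tuesday is November 26, 1996.
December 1996 — 4th Tuesday is December 24, 1996.
January 1997 — 4th Tuesday is January 28, 1997.
4th Tuesday of February 1997: February 25, 1997.
4th Tuesday of March 1997: March 25, 1997.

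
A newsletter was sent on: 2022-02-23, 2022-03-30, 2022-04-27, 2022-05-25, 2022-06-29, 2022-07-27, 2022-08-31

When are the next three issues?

Every date is a Wednesday; gaps 35, 28, 28, 35, 28, 35 days.
Each is the last Wednesday of its month (at least one falls on the 29th or later, ruling out '4th Wednesday').
September 2022 ends with Wednesday 2022-09-28.
Last Wednesday of October 2022: 2022-10-26.
November 2022 ends with Wednesday 2022-11-30.

2022-09-28, 2022-10-26, 2022-11-30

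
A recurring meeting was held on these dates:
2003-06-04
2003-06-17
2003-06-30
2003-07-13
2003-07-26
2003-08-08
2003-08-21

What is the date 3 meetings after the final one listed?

2003-09-29

Every event comes 13 days after the last (13, 13, 13, 13, 13, 13).
2003-08-21 + 13 days = 2003-09-03.
2003-09-03 + 13 days = 2003-09-16.
2003-09-16 + 13 days = 2003-09-29.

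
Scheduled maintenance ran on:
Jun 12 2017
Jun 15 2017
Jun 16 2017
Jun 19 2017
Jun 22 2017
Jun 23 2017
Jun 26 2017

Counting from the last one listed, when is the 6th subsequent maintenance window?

Every event lands on a Monday or Thursday or Friday (gaps cycle 3, 1, 3, 3, 1, 3).
So the schedule is: every Monday, Thursday and Friday.
Next Thursday: Jun 29 2017.
The following Friday is Jun 30 2017.
Next Monday: Jul 3 2017.
Next Thursday: Jul 6 2017.
Next Friday: Jul 7 2017.
The following Monday is Jul 10 2017.

Jul 10 2017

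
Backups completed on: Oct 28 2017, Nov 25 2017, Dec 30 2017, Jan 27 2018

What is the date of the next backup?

Feb 24 2018

Every date is a Saturday; gaps 28, 35, 28 days.
Each is the last Saturday of its month (at least one falls on the 29th or later, ruling out '4th Saturday').
Last Saturday of February 2018: Feb 24 2018.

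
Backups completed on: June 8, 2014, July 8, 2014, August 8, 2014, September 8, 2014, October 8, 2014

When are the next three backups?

November 8, 2014; December 8, 2014; January 8, 2015

The day-of-month is always 8 (30, 31, 31, 30 days between events).
So this recurs on the 8th of each month.
Next: November 2014 → November 8, 2014.
December 2014: December 8, 2014.
January 2015: January 8, 2015.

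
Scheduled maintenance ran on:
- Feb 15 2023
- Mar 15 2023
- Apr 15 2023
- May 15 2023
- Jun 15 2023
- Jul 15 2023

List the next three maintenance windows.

Aug 15 2023, Sep 15 2023, Oct 15 2023

Gaps: 28, 31, 30, 31, 30 days — not constant. Every event is on the 15th of the month.
Pattern: the 15th of each month.
August 2023: Aug 15 2023.
Next: September 2023 → Sep 15 2023.
Next: October 2023 → Oct 15 2023.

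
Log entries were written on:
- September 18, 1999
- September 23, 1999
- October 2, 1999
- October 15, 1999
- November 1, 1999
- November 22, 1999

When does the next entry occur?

Gaps: 5, 9, 13, 17, 21 days — each gap is 4 larger than the previous one.
Next gap: 25 days. November 22, 1999 + 25 days = December 17, 1999.

December 17, 1999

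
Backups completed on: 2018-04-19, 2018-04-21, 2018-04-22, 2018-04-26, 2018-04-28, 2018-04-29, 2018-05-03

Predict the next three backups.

2018-05-05, 2018-05-06, 2018-05-10

Gaps: 2, 1, 4, 2, 1, 4 days — not constant, but cyclic with period 3.
The events fall on every Thursday, Saturday and Sunday.
The following Saturday is 2018-05-05.
The following Sunday is 2018-05-06.
Next Thursday: 2018-05-10.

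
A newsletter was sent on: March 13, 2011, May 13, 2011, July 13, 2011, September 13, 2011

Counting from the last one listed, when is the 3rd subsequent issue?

Each date is the 13th; the gaps (61, 61, 62) track the month lengths.
The rule is the 13th of every 2 months.
November 2011: November 13, 2011.
Next: January 2012 → January 13, 2012.
Next: March 2012 → March 13, 2012.

March 13, 2012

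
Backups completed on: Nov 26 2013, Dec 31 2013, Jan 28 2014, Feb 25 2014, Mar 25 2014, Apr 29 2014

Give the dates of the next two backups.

May 27 2014, Jun 24 2014

All Tuesdays; the gaps (35, 28, 28, 28, 35) vary with month length.
This is the last Tuesday of each month.
May 2014 ends with Tuesday May 27 2014.
June 2014 ends with Tuesday Jun 24 2014.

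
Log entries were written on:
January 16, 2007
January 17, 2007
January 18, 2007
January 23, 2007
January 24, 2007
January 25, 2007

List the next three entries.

January 30, 2007; January 31, 2007; February 1, 2007

The gap pattern 1, 1, 5, 1, 1 repeats every 3 events.
These are the Tuesdays, Wednesdays and Thursdays of each week.
Next Tuesday: January 30, 2007.
The following Wednesday is January 31, 2007.
The following Thursday is February 1, 2007.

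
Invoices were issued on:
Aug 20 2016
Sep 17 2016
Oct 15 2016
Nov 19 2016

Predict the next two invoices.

Dec 17 2016, Jan 21 2017

These are Saturdays at 28- or 35-day spacing (28, 28, 35).
The pattern: 3rd Saturday of the month.
December 2016 — 3rd Saturday is Dec 17 2016.
3rd Saturday of January 2017: Jan 21 2017.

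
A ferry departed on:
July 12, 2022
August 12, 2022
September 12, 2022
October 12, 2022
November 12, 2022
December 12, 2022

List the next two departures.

The day-of-month is always 12 (31, 31, 30, 31, 30 days between events).
So this recurs on the 12th of each month.
January 2023: January 12, 2023.
February 2023: February 12, 2023.

January 12, 2023; February 12, 2023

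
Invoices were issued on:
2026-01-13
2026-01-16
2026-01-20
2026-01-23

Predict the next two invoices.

Every event lands on a Tuesday or Friday (gaps cycle 3, 4, 3).
So the schedule is: every Tuesday and Friday.
The following Tuesday is 2026-01-27.
The following Friday is 2026-01-30.

2026-01-27, 2026-01-30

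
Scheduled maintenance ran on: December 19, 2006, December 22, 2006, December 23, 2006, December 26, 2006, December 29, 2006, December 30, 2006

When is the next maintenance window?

The gap pattern 3, 1, 3, 3, 1 repeats every 3 events.
These are the Tuesdays, Fridays and Saturdays of each week.
Next Tuesday: January 2, 2007.

January 2, 2007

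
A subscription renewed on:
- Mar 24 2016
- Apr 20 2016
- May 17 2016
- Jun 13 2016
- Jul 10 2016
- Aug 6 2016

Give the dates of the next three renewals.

Sep 2 2016, Sep 29 2016, Oct 26 2016

Every event comes 27 days after the last (27, 27, 27, 27, 27).
Aug 6 2016 + 27 days = Sep 2 2016.
Sep 2 2016 + 27 days = Sep 29 2016.
Sep 29 2016 + 27 days = Oct 26 2016.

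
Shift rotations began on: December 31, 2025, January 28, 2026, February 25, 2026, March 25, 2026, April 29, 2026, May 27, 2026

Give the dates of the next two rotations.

These are Wednesdays with 28, 28, 28, 35, 28-day gaps.
Each is the final Wednesday of its month — December 31, 2025 is past the 28th, so '4th Wednesday' doesn't fit.
Last Wednesday of June 2026: June 24, 2026.
Last Wednesday of July 2026: July 29, 2026.

June 24, 2026; July 29, 2026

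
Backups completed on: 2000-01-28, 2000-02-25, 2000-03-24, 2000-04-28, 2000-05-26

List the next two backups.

2000-06-23, 2000-07-28

These are Fridays at 28- or 35-day spacing (28, 28, 35, 28).
The pattern: 4th Friday of the month.
June 2000 — 4th Friday is 2000-06-23.
July 2000 — 4th Friday is 2000-07-28.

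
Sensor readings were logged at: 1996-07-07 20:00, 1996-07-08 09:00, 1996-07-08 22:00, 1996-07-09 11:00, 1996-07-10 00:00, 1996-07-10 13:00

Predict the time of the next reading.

The interval is a steady 13 hours (13, 13, 13, 13, 13).
1996-07-10 13:00 + 13 h = 1996-07-11 02:00.

1996-07-11 02:00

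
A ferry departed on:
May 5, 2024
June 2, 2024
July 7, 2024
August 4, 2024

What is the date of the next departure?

These are Sundays at 28- or 35-day spacing (28, 35, 28).
The pattern: 1st Sunday of the month.
September 2024 — 1st Sunday is September 1, 2024.

September 1, 2024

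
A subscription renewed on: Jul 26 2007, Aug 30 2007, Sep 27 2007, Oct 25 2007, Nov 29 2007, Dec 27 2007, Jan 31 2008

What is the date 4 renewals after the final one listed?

May 29 2008

Every date is a Thursday; gaps 35, 28, 28, 35, 28, 35 days.
Each is the last Thursday of its month (at least one falls on the 29th or later, ruling out '4th Thursday').
February 2008 ends with Thursday Feb 28 2008.
March 2008 ends with Thursday Mar 27 2008.
Last Thursday of April 2008: Apr 24 2008.
May 2008 ends with Thursday May 29 2008.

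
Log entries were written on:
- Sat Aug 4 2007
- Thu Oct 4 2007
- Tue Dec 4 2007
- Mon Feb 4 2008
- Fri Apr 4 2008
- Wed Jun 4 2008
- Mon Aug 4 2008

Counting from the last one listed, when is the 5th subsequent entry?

Thu Jun 4 2009

Gaps: 61, 61, 62, 60, 61, 61 days — not constant. Every event is on the 4th of the month.
Pattern: the 4th of every 2 months.
October 2008: Sat Oct 4 2008.
December 2008: Thu Dec 4 2008.
February 2009: Wed Feb 4 2009.
April 2009: Sat Apr 4 2009.
June 2009: Thu Jun 4 2009.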